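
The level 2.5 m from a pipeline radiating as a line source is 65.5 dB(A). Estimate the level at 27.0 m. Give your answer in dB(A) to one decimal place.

55.2 dB(A)

Cylindrical spreading from a line source gives a 10·log₁₀(r₂/r₁) drop.
L₂ = 65.5 − 10·log₁₀(27.0/2.5) = 65.5 − 10.334 = 55.17 dB(A).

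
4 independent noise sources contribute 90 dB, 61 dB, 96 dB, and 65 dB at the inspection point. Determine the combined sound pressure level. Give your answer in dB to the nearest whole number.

97 dB

For uncorrelated sources the intensities add, so convert each level to linear form, sum, and take 10·log₁₀ of the total.
Σ 10^(L/10) = 10^(90/10) + 10^(61/10) + 10^(96/10) + 10^(65/10) = 4.985e+09.
L_total = 10·log₁₀(4.985e+09) = 96.98 dB.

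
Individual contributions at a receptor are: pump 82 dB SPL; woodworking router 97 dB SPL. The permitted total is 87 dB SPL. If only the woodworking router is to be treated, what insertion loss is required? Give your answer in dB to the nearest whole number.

12 dB

The untreated sources together contribute 10^(82/10) = 1.585e+08, i.e. 82.00 dB SPL.
To meet 87 dB SPL overall, the treated woodworking router may contribute at most 10^(87/10) − 1.585e+08 = 3.427e+08, i.e. 85.35 dB SPL.
Required insertion loss = 97 − 85.35 = 11.65 dB.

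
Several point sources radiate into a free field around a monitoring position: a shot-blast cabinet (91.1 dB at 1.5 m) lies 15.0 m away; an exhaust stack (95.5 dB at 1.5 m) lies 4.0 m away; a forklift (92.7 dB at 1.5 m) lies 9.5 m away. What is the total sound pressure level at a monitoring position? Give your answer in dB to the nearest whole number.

Propagate each source to the receiver with L = L_ref − 20·log₁₀(r/r_ref), then add intensities.
shot-blast cabinet: 91.1 − 20·log₁₀(15.0/1.5) = 91.1 − 20.00 = 71.10 dB.
exhaust stack: 95.5 − 20·log₁₀(4.0/1.5) = 95.5 − 8.52 = 86.98 dB.
forklift: 92.7 − 20·log₁₀(9.5/1.5) = 92.7 − 16.03 = 76.67 dB.
Σ 10^(L/10) = 5.583e+08 → L_total = 10·log₁₀(5.583e+08) = 87.47 dB.

87 dB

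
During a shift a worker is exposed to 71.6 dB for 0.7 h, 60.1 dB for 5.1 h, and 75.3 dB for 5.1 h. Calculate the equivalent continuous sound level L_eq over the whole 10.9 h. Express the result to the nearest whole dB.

The energy average is taken in the linear domain: L_eq = 10·log₁₀[(Σ tᵢ·10^(Lᵢ/10))/T], T = 10.9 h.
Σ tᵢ·10^(Lᵢ/10) = 0.7·10^(71.6/10) + 5.1·10^(60.1/10) + 5.1·10^(75.3/10) = 1.881e+08.
L_eq = 10·log₁₀(1.881e+08/10.9) = 72.37 dB.

72 dB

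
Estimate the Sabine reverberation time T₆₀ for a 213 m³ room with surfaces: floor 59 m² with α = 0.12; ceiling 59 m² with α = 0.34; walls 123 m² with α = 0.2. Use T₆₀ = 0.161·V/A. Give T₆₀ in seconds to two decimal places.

Total absorption A = 59·0.12 + 59·0.34 + 123·0.2 = 51.74 m² sabins.
T₆₀ = 0.161 × 213 / 51.74 = 0.663 s.

0.66 s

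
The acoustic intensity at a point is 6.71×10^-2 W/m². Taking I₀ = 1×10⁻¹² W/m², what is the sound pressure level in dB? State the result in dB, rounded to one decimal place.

L = 10·log₁₀(I/I₀) = 10·log₁₀(6.71×10^-2/10⁻¹²) = 10·log₁₀(6.71×10^10).
L = 10·(0.8267 + 10) = 108.27 dB.

108.3 dB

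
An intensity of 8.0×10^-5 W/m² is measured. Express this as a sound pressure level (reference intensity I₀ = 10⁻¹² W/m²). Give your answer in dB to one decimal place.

79.0 dB

Dividing by I₀ shifts the exponent by 12: I/I₀ = 8.0×10^7.
L = 10·(0.9031 + 7) = 79.03 dB.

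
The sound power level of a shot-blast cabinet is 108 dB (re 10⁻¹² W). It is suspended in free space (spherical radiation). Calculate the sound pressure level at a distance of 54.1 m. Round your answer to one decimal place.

62.3 dB

Free-field spherical radiation: L_p = L_w − 10·log₁₀(4π·r²), r = 54.1 m.
4π·r² = 3.678e+04 m², 10·log₁₀ of that is 45.656 dB.
L_p = 108 − 45.656 = 62.34 dB.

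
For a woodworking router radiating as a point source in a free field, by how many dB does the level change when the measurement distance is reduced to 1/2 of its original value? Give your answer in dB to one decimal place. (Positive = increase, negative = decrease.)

+6.0 dB

With spherical spreading the level changes by −20·log₁₀(r₂/r₁).
ΔL = −20·log₁₀(0.5) = +6.02 dB.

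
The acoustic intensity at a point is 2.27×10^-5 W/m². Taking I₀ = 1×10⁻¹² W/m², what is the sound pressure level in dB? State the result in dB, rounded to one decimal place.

I/I₀ = 2.27×10^-5/10⁻¹² = 2.27×10^7, and L = 10·log₁₀(I/I₀).
L = 10·(0.3560 + 7) = 73.56 dB.

73.6 dB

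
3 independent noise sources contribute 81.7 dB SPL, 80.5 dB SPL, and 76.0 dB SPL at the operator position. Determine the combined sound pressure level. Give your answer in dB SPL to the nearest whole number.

Incoherent sources combine by intensity addition: L_total = 10·log₁₀(Σ 10^(L_i/10)).
Σ 10^(L/10) = 10^(81.7/10) + 10^(80.5/10) + 10^(76.0/10) = 2.999e+08.
L_total = 10·log₁₀(2.999e+08) = 84.77 dB SPL.

85 dB SPL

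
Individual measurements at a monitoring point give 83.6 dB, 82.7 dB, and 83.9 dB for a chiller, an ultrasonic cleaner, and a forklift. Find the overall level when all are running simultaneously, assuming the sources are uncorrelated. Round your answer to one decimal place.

For uncorrelated sources the intensities add, so convert each level to linear form, sum, and take 10·log₁₀ of the total.
Σ 10^(L/10) = 10^(83.6/10) + 10^(82.7/10) + 10^(83.9/10) = 6.608e+08.
L_total = 10·log₁₀(6.608e+08) = 88.20 dB.

88.2 dB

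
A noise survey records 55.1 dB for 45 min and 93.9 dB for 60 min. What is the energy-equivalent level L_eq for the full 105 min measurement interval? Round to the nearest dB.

Weight each interval's intensity by its duration and average over T = 105 min:
Σ tᵢ·10^(Lᵢ/10) = 45·10^(55.1/10) + 60·10^(93.9/10) = 1.473e+11.
L_eq = 10·log₁₀(1.473e+11/105) = 91.47 dB.

91 dB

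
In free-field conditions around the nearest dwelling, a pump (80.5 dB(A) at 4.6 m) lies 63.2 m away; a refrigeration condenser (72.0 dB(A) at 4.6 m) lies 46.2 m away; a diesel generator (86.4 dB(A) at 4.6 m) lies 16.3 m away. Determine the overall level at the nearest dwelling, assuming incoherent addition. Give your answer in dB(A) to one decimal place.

75.5 dB(A)

First find each source's level at the receiver (point-source: −20·log₁₀(r/r_ref)), then combine on an intensity basis.
pump: 80.5 − 20·log₁₀(63.2/4.6) = 80.5 − 22.76 = 57.74 dB(A).
refrigeration condenser: 72.0 − 20·log₁₀(46.2/4.6) = 72.0 − 20.04 = 51.96 dB(A).
diesel generator: 86.4 − 20·log₁₀(16.3/4.6) = 86.4 − 10.99 = 75.41 dB(A).
Σ 10^(L/10) = 3.552e+07 → L_total = 10·log₁₀(3.552e+07) = 75.50 dB(A).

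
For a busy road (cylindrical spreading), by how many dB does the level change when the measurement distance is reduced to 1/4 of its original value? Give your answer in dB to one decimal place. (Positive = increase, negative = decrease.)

Line-source spreading: ΔL = −10·log₁₀(r₂/r₁).
ΔL = −10·log₁₀(0.25) = +6.02 dB.

+6.0 dB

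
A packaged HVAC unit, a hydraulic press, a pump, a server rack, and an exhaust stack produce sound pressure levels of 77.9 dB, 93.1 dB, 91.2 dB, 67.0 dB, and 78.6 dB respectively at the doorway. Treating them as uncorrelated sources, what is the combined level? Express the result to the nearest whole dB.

95 dB

Incoherent sources combine by intensity addition: L_total = 10·log₁₀(Σ 10^(L_i/10)).
Σ 10^(L/10) = 10^(77.9/10) + 10^(93.1/10) + 10^(91.2/10) + 10^(67.0/10) + 10^(78.6/10) = 3.499e+09.
L_total = 10·log₁₀(3.499e+09) = 95.44 dB.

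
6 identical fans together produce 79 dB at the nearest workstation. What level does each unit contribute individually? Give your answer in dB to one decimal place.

71.2 dB

Dividing the total intensity by 6 lowers the level by 10·log₁₀ 6 = 7.782 dB: L₁ = 79 − 7.782.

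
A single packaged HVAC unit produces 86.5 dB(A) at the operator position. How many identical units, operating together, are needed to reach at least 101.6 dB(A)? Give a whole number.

33

Need L₁ + 10·log₁₀ N ≥ 101.6, i.e. log₁₀ N ≥ 1.51.
N ≥ 10^(15.1/10) = 32.359, so N = 33.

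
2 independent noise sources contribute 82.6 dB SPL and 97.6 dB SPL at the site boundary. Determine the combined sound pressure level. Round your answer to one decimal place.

For uncorrelated sources the intensities add, so convert each level to linear form, sum, and take 10·log₁₀ of the total.
Σ 10^(L/10) = 10^(82.6/10) + 10^(97.6/10) = 5.936e+09.
L_total = 10·log₁₀(5.936e+09) = 97.74 dB SPL.

97.7 dB SPL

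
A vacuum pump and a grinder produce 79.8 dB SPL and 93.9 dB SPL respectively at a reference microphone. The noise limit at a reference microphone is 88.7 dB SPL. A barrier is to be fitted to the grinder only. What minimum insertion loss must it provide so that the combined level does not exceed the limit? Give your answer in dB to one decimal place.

The untreated sources together contribute 10^(79.8/10) = 9.550e+07, i.e. 79.80 dB SPL.
To meet 88.7 dB SPL overall, the treated grinder may contribute at most 10^(88.7/10) − 9.550e+07 = 6.458e+08, i.e. 88.10 dB SPL.
Required insertion loss = 93.9 − 88.10 = 5.80 dB.

5.8 dB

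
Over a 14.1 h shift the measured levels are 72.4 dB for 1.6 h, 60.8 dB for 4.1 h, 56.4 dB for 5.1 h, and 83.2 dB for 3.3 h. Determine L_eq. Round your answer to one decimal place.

Weight each interval's intensity by its duration and average over T = 14.1 h:
Σ tᵢ·10^(Lᵢ/10) = 1.6·10^(72.4/10) + 4.1·10^(60.8/10) + 5.1·10^(56.4/10) + 3.3·10^(83.2/10) = 7.244e+08.
L_eq = 10·log₁₀(7.244e+08/14.1) = 77.11 dB.

77.1 dB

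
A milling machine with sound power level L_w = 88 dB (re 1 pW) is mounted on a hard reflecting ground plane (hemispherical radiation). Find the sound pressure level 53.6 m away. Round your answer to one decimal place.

Free-field hemispherical radiation: L_p = L_w − 10·log₁₀(2π·r²), r = 53.6 m.
2π·r² = 1.805e+04 m², 10·log₁₀ of that is 42.565 dB.
L_p = 88 − 42.565 = 45.43 dB.

45.4 dB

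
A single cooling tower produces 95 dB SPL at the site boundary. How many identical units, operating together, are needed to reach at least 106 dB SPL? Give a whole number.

Need L₁ + 10·log₁₀ N ≥ 106, i.e. log₁₀ N ≥ 1.10.
N ≥ 10^(11.0/10) = 12.589, so N = 13.

13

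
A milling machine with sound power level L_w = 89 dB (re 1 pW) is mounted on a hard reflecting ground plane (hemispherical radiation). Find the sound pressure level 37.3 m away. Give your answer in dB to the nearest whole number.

50 dB

The power spreads over a hemisphere of area 2π·r², so L_p = L_w − 10·log₁₀(2π·r²).
2π·r² = 8742 m², 10·log₁₀ of that is 39.416 dB.
L_p = 89 − 39.416 = 49.58 dB.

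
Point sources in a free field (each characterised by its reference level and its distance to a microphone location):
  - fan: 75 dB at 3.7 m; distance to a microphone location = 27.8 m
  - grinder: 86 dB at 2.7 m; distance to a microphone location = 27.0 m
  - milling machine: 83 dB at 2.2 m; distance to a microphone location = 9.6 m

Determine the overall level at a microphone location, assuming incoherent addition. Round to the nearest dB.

First find each source's level at the receiver (point-source: −20·log₁₀(r/r_ref)), then combine on an intensity basis.
fan: 75 − 20·log₁₀(27.8/3.7) = 75 − 17.52 = 57.48 dB.
grinder: 86 − 20·log₁₀(27.0/2.7) = 86 − 20.00 = 66.00 dB.
milling machine: 83 − 20·log₁₀(9.6/2.2) = 83 − 12.80 = 70.20 dB.
Σ 10^(L/10) = 1.502e+07 → L_total = 10·log₁₀(1.502e+07) = 71.77 dB.

72 dB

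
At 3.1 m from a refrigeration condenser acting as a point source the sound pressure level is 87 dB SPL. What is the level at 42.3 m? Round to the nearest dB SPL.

64 dB SPL

Point-source attenuation: ΔL = 20·log₁₀(r₂/r₁) = 20·log₁₀(42.3/3.1) = 22.700 dB.
L₂ = 87 − 20·log₁₀(42.3/3.1) = 87 − 22.700 = 64.30 dB SPL.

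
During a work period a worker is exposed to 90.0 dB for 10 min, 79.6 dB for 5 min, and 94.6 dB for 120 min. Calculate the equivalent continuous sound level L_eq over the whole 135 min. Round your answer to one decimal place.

The energy average is taken in the linear domain: L_eq = 10·log₁₀[(Σ tᵢ·10^(Lᵢ/10))/T], T = 135 min.
Σ tᵢ·10^(Lᵢ/10) = 10·10^(90.0/10) + 5·10^(79.6/10) + 120·10^(94.6/10) = 3.565e+11.
L_eq = 10·log₁₀(3.565e+11/135) = 94.22 dB.

94.2 dB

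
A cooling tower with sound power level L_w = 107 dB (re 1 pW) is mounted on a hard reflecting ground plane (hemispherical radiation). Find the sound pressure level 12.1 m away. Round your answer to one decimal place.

77.4 dB

Free-field hemispherical radiation: L_p = L_w − 10·log₁₀(2π·r²), r = 12.1 m.
2π·r² = 919.9 m², 10·log₁₀ of that is 29.638 dB.
L_p = 107 − 29.638 = 77.36 dB.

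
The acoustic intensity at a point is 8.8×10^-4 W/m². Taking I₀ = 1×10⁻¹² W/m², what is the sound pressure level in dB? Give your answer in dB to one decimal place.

89.4 dB

I/I₀ = 8.8×10^-4/10⁻¹² = 8.8×10^8, and L = 10·log₁₀(I/I₀).
L = 10·(0.9445 + 8) = 89.44 dB.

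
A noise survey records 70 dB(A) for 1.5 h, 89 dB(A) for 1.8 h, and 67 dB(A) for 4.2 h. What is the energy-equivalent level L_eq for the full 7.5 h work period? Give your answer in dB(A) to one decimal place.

82.9 dB(A)

The energy average is taken in the linear domain: L_eq = 10·log₁₀[(Σ tᵢ·10^(Lᵢ/10))/T], T = 7.5 h.
Σ tᵢ·10^(Lᵢ/10) = 1.5·10^(70/10) + 1.8·10^(89/10) + 4.2·10^(67/10) = 1.466e+09.
L_eq = 10·log₁₀(1.466e+09/7.5) = 82.91 dB(A).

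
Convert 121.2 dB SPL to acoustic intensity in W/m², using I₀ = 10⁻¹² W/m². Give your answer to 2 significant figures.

L = 10·log₁₀(I/I₀) ⇒ I = I₀·10^(L/10) = 10⁻¹² × 10^12.12.

1.3 W/m²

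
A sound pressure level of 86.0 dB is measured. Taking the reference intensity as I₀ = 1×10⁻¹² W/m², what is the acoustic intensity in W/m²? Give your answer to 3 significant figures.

0.000398 W/m²

I/I₀ = 10^(86.0/10) = 3.981e+08, so I = 3.981e+08 × 10⁻¹² W/m².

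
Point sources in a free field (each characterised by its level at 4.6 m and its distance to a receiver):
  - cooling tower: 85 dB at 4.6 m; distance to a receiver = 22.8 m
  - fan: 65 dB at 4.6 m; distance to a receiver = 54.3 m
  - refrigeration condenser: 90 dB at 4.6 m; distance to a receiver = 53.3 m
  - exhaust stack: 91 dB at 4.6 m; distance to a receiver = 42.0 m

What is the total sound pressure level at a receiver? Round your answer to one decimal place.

75.5 dB

First find each source's level at the receiver (point-source: −20·log₁₀(r/r_ref)), then combine on an intensity basis.
cooling tower: 85 − 20·log₁₀(22.8/4.6) = 85 − 13.90 = 71.10 dB.
fan: 65 − 20·log₁₀(54.3/4.6) = 65 − 21.44 = 43.56 dB.
refrigeration condenser: 90 − 20·log₁₀(53.3/4.6) = 90 − 21.28 = 68.72 dB.
exhaust stack: 91 − 20·log₁₀(42.0/4.6) = 91 − 19.21 = 71.79 dB.
Σ 10^(L/10) = 3.544e+07 → L_total = 10·log₁₀(3.544e+07) = 75.50 dB.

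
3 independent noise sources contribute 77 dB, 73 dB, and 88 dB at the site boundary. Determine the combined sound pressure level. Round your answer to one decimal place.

Incoherent sources combine by intensity addition: L_total = 10·log₁₀(Σ 10^(L_i/10)).
Σ 10^(L/10) = 10^(77/10) + 10^(73/10) + 10^(88/10) = 7.010e+08.
L_total = 10·log₁₀(7.010e+08) = 88.46 dB.

88.5 dB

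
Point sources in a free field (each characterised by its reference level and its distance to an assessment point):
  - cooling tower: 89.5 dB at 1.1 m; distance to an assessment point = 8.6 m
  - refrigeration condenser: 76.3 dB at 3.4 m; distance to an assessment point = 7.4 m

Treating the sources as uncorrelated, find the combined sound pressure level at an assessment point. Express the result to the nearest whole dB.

74 dB

Propagate each source to the receiver with L = L_ref − 20·log₁₀(r/r_ref), then add intensities.
cooling tower: 89.5 − 20·log₁₀(8.6/1.1) = 89.5 − 17.86 = 71.64 dB.
refrigeration condenser: 76.3 − 20·log₁₀(7.4/3.4) = 76.3 − 6.76 = 69.54 dB.
Σ 10^(L/10) = 2.359e+07 → L_total = 10·log₁₀(2.359e+07) = 73.73 dB.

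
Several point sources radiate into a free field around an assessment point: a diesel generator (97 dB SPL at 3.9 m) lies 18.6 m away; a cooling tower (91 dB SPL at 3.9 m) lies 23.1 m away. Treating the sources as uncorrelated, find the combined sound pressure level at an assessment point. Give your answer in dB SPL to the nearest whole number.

84 dB SPL

First find each source's level at the receiver (point-source: −20·log₁₀(r/r_ref)), then combine on an intensity basis.
diesel generator: 97 − 20·log₁₀(18.6/3.9) = 97 − 13.57 = 83.43 dB SPL.
cooling tower: 91 − 20·log₁₀(23.1/3.9) = 91 − 15.45 = 75.55 dB SPL.
Σ 10^(L/10) = 2.562e+08 → L_total = 10·log₁₀(2.562e+08) = 84.09 dB SPL.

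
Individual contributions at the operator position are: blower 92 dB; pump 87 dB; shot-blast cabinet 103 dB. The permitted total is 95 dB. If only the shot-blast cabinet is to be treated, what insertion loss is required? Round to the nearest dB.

The untreated sources together contribute 10^(92/10) + 10^(87/10) = 2.086e+09, i.e. 93.19 dB.
To meet 95 dB overall, the treated shot-blast cabinet may contribute at most 10^(95/10) − 2.086e+09 = 1.076e+09, i.e. 90.32 dB.
Required insertion loss = 103 − 90.32 = 12.68 dB.

13 dB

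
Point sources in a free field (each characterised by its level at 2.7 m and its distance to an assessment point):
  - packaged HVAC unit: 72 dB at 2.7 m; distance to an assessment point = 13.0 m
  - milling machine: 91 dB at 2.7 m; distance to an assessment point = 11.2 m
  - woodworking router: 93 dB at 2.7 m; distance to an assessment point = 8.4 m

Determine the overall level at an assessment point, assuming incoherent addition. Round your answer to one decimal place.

84.5 dB

Propagate each source to the receiver with L = L_ref − 20·log₁₀(r/r_ref), then add intensities.
packaged HVAC unit: 72 − 20·log₁₀(13.0/2.7) = 72 − 13.65 = 58.35 dB.
milling machine: 91 − 20·log₁₀(11.2/2.7) = 91 − 12.36 = 78.64 dB.
woodworking router: 93 − 20·log₁₀(8.4/2.7) = 93 − 9.86 = 83.14 dB.
Σ 10^(L/10) = 2.800e+08 → L_total = 10·log₁₀(2.800e+08) = 84.47 dB.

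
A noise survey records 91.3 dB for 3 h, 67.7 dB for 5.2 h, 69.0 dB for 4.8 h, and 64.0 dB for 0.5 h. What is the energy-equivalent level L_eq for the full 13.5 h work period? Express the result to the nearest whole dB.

85 dB

The energy average is taken in the linear domain: L_eq = 10·log₁₀[(Σ tᵢ·10^(Lᵢ/10))/T], T = 13.5 h.
Σ tᵢ·10^(Lᵢ/10) = 3·10^(91.3/10) + 5.2·10^(67.7/10) + 4.8·10^(69.0/10) + 0.5·10^(64.0/10) = 4.117e+09.
L_eq = 10·log₁₀(4.117e+09/13.5) = 84.84 dB.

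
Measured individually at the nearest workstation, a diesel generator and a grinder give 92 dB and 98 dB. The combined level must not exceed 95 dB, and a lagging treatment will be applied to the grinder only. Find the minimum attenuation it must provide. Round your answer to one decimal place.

6.0 dB

Everything except the grinder sums to 10^(92/10) = 1.585e+09 in linear terms, 92.00 dB.
The limit corresponds to 10^(95/10) = 3.162e+09; subtracting the fixed part leaves 1.577e+09 for the grinder, i.e. 91.98 dB.
So the grinder must be reduced from 98 to 91.98 dB: IL = 6.02 dB.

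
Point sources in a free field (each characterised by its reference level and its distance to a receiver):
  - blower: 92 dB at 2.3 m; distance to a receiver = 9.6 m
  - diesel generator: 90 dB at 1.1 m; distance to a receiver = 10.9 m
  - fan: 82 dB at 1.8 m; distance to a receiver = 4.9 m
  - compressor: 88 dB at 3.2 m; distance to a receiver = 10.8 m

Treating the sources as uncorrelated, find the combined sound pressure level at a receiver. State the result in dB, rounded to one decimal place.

82.5 dB

Propagate each source to the receiver with L = L_ref − 20·log₁₀(r/r_ref), then add intensities.
blower: 92 − 20·log₁₀(9.6/2.3) = 92 − 12.41 = 79.59 dB.
diesel generator: 90 − 20·log₁₀(10.9/1.1) = 90 − 19.92 = 70.08 dB.
fan: 82 − 20·log₁₀(4.9/1.8) = 82 − 8.70 = 73.30 dB.
compressor: 88 − 20·log₁₀(10.8/3.2) = 88 − 10.57 = 77.43 dB.
Σ 10^(L/10) = 1.779e+08 → L_total = 10·log₁₀(1.779e+08) = 82.50 dB.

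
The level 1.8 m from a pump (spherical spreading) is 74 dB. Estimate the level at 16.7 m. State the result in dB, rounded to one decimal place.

54.7 dB

For a point source, L₂ = L₁ − 20·log₁₀(r₂/r₁).
L₂ = 74 − 20·log₁₀(16.7/1.8) = 74 − 19.349 = 54.65 dB.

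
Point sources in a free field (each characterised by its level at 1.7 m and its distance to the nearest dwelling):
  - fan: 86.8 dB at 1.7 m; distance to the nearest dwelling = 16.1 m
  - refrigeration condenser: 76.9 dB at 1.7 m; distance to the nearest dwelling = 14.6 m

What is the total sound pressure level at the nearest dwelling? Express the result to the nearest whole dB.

68 dB

Apply inverse-square spreading to bring every level to the receiver, then sum 10^(L/10).
fan: 86.8 − 20·log₁₀(16.1/1.7) = 86.8 − 19.53 = 67.27 dB.
refrigeration condenser: 76.9 − 20·log₁₀(14.6/1.7) = 76.9 − 18.68 = 58.22 dB.
Σ 10^(L/10) = 6.000e+06 → L_total = 10·log₁₀(6.000e+06) = 67.78 dB.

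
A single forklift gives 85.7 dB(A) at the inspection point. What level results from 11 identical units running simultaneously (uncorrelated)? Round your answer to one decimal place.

N identical incoherent sources raise the level by 10·log₁₀ N.
L_total = 85.7 + 10·log₁₀(11) = 85.7 + 10.414 = 96.11 dB(A).

96.1 dB(A)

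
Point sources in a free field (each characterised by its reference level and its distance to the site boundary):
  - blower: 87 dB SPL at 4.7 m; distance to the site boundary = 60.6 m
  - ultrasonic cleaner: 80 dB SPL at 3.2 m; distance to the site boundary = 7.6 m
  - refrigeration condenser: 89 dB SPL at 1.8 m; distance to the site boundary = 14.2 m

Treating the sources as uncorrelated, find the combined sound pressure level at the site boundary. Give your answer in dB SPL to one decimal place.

75.3 dB SPL

Propagate each source to the receiver with L = L_ref − 20·log₁₀(r/r_ref), then add intensities.
blower: 87 − 20·log₁₀(60.6/4.7) = 87 − 22.21 = 64.79 dB SPL.
ultrasonic cleaner: 80 − 20·log₁₀(7.6/3.2) = 80 − 7.51 = 72.49 dB SPL.
refrigeration condenser: 89 − 20·log₁₀(14.2/1.8) = 89 − 17.94 = 71.06 dB SPL.
Σ 10^(L/10) = 3.351e+07 → L_total = 10·log₁₀(3.351e+07) = 75.25 dB SPL.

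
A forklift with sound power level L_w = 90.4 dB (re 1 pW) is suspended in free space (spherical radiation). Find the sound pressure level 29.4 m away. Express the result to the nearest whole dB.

50 dB

Free-field spherical radiation: L_p = L_w − 10·log₁₀(4π·r²), r = 29.4 m.
4π·r² = 1.086e+04 m², 10·log₁₀ of that is 40.359 dB.
L_p = 90.4 − 40.359 = 50.04 dB.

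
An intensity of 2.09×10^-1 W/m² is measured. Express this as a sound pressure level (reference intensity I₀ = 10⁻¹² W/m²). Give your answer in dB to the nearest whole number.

113 dB

L = 10·log₁₀(I/I₀) = 10·log₁₀(2.09×10^-1/10⁻¹²) = 10·log₁₀(2.09×10^11).
L = 10·(0.3201 + 11) = 113.20 dB.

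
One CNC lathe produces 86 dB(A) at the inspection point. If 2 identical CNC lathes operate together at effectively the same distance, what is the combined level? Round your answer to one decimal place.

N identical incoherent sources raise the level by 10·log₁₀ N.
L_total = 86 + 10·log₁₀(2) = 86 + 3.010 = 89.01 dB(A).

89.0 dB(A)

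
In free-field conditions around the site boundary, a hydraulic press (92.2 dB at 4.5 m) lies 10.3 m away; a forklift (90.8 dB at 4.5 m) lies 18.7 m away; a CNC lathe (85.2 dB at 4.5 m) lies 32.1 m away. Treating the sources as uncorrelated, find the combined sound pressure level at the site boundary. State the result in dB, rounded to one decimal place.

First find each source's level at the receiver (point-source: −20·log₁₀(r/r_ref)), then combine on an intensity basis.
hydraulic press: 92.2 − 20·log₁₀(10.3/4.5) = 92.2 − 7.19 = 85.01 dB.
forklift: 90.8 − 20·log₁₀(18.7/4.5) = 90.8 − 12.37 = 78.43 dB.
CNC lathe: 85.2 − 20·log₁₀(32.1/4.5) = 85.2 − 17.07 = 68.13 dB.
Σ 10^(L/10) = 3.929e+08 → L_total = 10·log₁₀(3.929e+08) = 85.94 dB.

85.9 dB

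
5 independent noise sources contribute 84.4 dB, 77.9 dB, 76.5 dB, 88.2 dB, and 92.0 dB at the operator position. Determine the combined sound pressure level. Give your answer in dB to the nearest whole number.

94 dB

Incoherent sources combine by intensity addition: L_total = 10·log₁₀(Σ 10^(L_i/10)).
Σ 10^(L/10) = 10^(84.4/10) + 10^(77.9/10) + 10^(76.5/10) + 10^(88.2/10) + 10^(92.0/10) = 2.627e+09.
L_total = 10·log₁₀(2.627e+09) = 94.20 dB.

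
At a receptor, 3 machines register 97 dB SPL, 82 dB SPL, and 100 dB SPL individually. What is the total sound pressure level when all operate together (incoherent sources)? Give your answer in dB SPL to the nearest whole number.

Incoherent sources combine by intensity addition: L_total = 10·log₁₀(Σ 10^(L_i/10)).
Σ 10^(L/10) = 10^(97/10) + 10^(82/10) + 10^(100/10) = 1.517e+10.
L_total = 10·log₁₀(1.517e+10) = 101.81 dB SPL.

102 dB SPL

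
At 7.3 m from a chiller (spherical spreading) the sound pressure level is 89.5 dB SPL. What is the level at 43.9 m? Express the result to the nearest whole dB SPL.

Point-source attenuation: ΔL = 20·log₁₀(r₂/r₁) = 20·log₁₀(43.9/7.3) = 15.583 dB.
L₂ = 89.5 − 20·log₁₀(43.9/7.3) = 89.5 − 15.583 = 73.92 dB SPL.

74 dB SPL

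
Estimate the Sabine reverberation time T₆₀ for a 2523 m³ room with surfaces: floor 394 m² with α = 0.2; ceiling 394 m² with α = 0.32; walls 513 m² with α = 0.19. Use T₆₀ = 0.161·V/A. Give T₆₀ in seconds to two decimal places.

1.34 s

Total absorption A = 394·0.2 + 394·0.32 + 513·0.19 = 302.35 m² sabins.
T₆₀ = 0.161·V/A = 0.161·2523/302.35 = 1.343 s.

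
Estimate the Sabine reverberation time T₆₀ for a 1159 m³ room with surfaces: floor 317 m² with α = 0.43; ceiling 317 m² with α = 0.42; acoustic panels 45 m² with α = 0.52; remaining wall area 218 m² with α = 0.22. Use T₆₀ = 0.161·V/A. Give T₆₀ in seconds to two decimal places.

0.55 s

Total absorption A = 317·0.43 + 317·0.42 + 45·0.52 + 218·0.22 = 340.81 m² sabins.
T₆₀ = 0.161·V/A = 0.161·1159/340.81 = 0.548 s.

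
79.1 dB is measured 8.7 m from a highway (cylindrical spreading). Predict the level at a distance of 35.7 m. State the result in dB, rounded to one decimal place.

73.0 dB

Cylindrical spreading from a line source gives a 10·log₁₀(r₂/r₁) drop.
L₂ = 79.1 − 10·log₁₀(35.7/8.7) = 79.1 − 6.131 = 72.97 dB.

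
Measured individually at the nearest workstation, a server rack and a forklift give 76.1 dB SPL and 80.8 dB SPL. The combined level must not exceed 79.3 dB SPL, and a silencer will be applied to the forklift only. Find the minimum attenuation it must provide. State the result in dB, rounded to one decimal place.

4.3 dB

Everything except the forklift sums to 10^(76.1/10) = 4.074e+07 in linear terms, 76.10 dB SPL.
The limit corresponds to 10^(79.3/10) = 8.511e+07; subtracting the fixed part leaves 4.438e+07 for the forklift, i.e. 76.47 dB SPL.
Required insertion loss = 80.8 − 76.47 = 4.33 dB.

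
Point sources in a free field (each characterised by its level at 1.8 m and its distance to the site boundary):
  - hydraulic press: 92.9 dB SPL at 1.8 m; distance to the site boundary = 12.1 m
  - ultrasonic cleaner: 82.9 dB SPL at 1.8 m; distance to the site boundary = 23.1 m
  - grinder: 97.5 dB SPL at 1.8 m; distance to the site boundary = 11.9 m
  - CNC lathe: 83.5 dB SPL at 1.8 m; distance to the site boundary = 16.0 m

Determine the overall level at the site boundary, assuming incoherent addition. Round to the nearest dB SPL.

Propagate each source to the receiver with L = L_ref − 20·log₁₀(r/r_ref), then add intensities.
hydraulic press: 92.9 − 20·log₁₀(12.1/1.8) = 92.9 − 16.55 = 76.35 dB SPL.
ultrasonic cleaner: 82.9 − 20·log₁₀(23.1/1.8) = 82.9 − 22.17 = 60.73 dB SPL.
grinder: 97.5 − 20·log₁₀(11.9/1.8) = 97.5 − 16.41 = 81.09 dB SPL.
CNC lathe: 83.5 − 20·log₁₀(16.0/1.8) = 83.5 − 18.98 = 64.52 dB SPL.
Σ 10^(L/10) = 1.758e+08 → L_total = 10·log₁₀(1.758e+08) = 82.45 dB SPL.

82 dB SPL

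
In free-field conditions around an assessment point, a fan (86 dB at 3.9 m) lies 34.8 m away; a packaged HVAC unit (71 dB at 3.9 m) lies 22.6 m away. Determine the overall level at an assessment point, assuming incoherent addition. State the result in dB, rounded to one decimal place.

First find each source's level at the receiver (point-source: −20·log₁₀(r/r_ref)), then combine on an intensity basis.
fan: 86 − 20·log₁₀(34.8/3.9) = 86 − 19.01 = 66.99 dB.
packaged HVAC unit: 71 − 20·log₁₀(22.6/3.9) = 71 − 15.26 = 55.74 dB.
Σ 10^(L/10) = 5.375e+06 → L_total = 10·log₁₀(5.375e+06) = 67.30 dB.

67.3 dB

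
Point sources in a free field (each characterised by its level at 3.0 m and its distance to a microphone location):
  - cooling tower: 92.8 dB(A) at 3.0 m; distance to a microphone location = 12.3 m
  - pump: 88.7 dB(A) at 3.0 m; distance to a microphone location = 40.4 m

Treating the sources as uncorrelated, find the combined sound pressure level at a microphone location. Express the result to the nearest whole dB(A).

First find each source's level at the receiver (point-source: −20·log₁₀(r/r_ref)), then combine on an intensity basis.
cooling tower: 92.8 − 20·log₁₀(12.3/3.0) = 92.8 − 12.26 = 80.54 dB(A).
pump: 88.7 − 20·log₁₀(40.4/3.0) = 88.7 − 22.59 = 66.11 dB(A).
Σ 10^(L/10) = 1.174e+08 → L_total = 10·log₁₀(1.174e+08) = 80.70 dB(A).

81 dB(A)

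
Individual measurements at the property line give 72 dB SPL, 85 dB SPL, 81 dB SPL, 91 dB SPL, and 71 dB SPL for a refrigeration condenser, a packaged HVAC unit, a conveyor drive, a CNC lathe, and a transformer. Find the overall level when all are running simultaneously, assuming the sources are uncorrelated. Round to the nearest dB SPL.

92 dB SPL

Incoherent sources combine by intensity addition: L_total = 10·log₁₀(Σ 10^(L_i/10)).
Σ 10^(L/10) = 10^(72/10) + 10^(85/10) + 10^(81/10) + 10^(91/10) + 10^(71/10) = 1.729e+09.
L_total = 10·log₁₀(1.729e+09) = 92.38 dB SPL.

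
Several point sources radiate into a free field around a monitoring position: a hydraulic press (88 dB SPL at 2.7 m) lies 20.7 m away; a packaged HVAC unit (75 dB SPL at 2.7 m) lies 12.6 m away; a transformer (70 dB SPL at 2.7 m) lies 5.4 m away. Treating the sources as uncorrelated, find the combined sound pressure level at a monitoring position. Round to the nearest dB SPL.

72 dB SPL

Apply inverse-square spreading to bring every level to the receiver, then sum 10^(L/10).
hydraulic press: 88 − 20·log₁₀(20.7/2.7) = 88 − 17.69 = 70.31 dB SPL.
packaged HVAC unit: 75 − 20·log₁₀(12.6/2.7) = 75 − 13.38 = 61.62 dB SPL.
transformer: 70 − 20·log₁₀(5.4/2.7) = 70 − 6.02 = 63.98 dB SPL.
Σ 10^(L/10) = 1.469e+07 → L_total = 10·log₁₀(1.469e+07) = 71.67 dB SPL.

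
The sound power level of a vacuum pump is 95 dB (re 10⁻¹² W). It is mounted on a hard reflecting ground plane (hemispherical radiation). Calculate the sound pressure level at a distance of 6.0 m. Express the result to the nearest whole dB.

71 dB

The power spreads over a hemisphere of area 2π·r², so L_p = L_w − 10·log₁₀(2π·r²).
2π·r² = 226.2 m², 10·log₁₀ of that is 23.545 dB.
L_p = 95 − 23.545 = 71.46 dB.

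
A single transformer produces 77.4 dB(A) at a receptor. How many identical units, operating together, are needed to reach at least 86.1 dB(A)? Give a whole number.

8

Need L₁ + 10·log₁₀ N ≥ 86.1, i.e. log₁₀ N ≥ 0.87.
N ≥ 10^(8.7/10) = 7.413, so N = 8.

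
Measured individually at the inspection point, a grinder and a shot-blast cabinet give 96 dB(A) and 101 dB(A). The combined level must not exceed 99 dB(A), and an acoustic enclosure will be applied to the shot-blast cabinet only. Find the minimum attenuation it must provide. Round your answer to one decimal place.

5.0 dB

The untreated sources together contribute 10^(96/10) = 3.981e+09, i.e. 96.00 dB(A).
The limit corresponds to 10^(99/10) = 7.943e+09; subtracting the fixed part leaves 3.962e+09 for the shot-blast cabinet, i.e. 95.98 dB(A).
So the shot-blast cabinet must be reduced from 101 to 95.98 dB(A): IL = 5.02 dB.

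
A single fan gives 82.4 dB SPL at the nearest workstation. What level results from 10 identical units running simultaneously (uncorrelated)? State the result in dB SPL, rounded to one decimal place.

92.4 dB SPL

L_total = L₁ + 10·log₁₀ N for N identical incoherent sources.
L_total = 82.4 + 10·log₁₀(10) = 82.4 + 10.000 = 92.40 dB SPL.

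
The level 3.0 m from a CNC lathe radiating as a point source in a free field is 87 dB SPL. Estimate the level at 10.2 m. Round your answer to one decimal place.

76.4 dB SPL

Spherical spreading from a point source gives a 20·log₁₀(r₂/r₁) drop.
L₂ = 87 − 20·log₁₀(10.2/3.0) = 87 − 10.630 = 76.37 dB SPL.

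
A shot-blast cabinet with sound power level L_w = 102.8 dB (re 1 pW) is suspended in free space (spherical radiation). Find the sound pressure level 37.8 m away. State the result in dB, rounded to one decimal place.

60.3 dB

Free-field spherical radiation: L_p = L_w − 10·log₁₀(4π·r²), r = 37.8 m.
4π·r² = 1.796e+04 m², 10·log₁₀ of that is 42.542 dB.
L_p = 102.8 − 42.542 = 60.26 dB.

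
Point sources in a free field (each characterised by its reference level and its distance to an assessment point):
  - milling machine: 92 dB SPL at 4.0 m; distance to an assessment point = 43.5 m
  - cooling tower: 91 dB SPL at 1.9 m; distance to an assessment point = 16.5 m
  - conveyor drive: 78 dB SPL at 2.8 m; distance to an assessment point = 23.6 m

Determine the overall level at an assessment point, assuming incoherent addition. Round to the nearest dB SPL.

75 dB SPL

Apply inverse-square spreading to bring every level to the receiver, then sum 10^(L/10).
milling machine: 92 − 20·log₁₀(43.5/4.0) = 92 − 20.73 = 71.27 dB SPL.
cooling tower: 91 − 20·log₁₀(16.5/1.9) = 91 − 18.77 = 72.23 dB SPL.
conveyor drive: 78 − 20·log₁₀(23.6/2.8) = 78 − 18.52 = 59.48 dB SPL.
Σ 10^(L/10) = 3.098e+07 → L_total = 10·log₁₀(3.098e+07) = 74.91 dB SPL.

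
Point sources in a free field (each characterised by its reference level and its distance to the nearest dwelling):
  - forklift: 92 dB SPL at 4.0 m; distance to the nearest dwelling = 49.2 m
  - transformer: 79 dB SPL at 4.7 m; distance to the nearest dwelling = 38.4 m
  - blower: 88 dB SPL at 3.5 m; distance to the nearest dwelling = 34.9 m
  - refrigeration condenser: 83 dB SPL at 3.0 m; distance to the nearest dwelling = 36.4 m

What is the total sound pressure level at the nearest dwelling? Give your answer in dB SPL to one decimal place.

Apply inverse-square spreading to bring every level to the receiver, then sum 10^(L/10).
forklift: 92 − 20·log₁₀(49.2/4.0) = 92 − 21.80 = 70.20 dB SPL.
transformer: 79 − 20·log₁₀(38.4/4.7) = 79 − 18.24 = 60.76 dB SPL.
blower: 88 − 20·log₁₀(34.9/3.5) = 88 − 19.98 = 68.02 dB SPL.
refrigeration condenser: 83 − 20·log₁₀(36.4/3.0) = 83 − 21.68 = 61.32 dB SPL.
Σ 10^(L/10) = 1.937e+07 → L_total = 10·log₁₀(1.937e+07) = 72.87 dB SPL.

72.9 dB SPL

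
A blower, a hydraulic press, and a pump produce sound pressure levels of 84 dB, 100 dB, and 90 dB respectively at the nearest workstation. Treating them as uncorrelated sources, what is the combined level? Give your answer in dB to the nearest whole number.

Incoherent sources combine by intensity addition: L_total = 10·log₁₀(Σ 10^(L_i/10)).
Σ 10^(L/10) = 10^(84/10) + 10^(100/10) + 10^(90/10) = 1.125e+10.
L_total = 10·log₁₀(1.125e+10) = 100.51 dB.

101 dB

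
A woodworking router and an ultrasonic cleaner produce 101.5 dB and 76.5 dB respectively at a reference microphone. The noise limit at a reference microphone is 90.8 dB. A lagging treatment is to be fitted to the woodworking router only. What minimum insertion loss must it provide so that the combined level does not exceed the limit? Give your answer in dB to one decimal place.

10.9 dB

Fixed contribution from the other source: Σ 10^(L/10) = 10^(76.5/10) = 4.467e+07 (76.50 dB).
The limit corresponds to 10^(90.8/10) = 1.202e+09; subtracting the fixed part leaves 1.158e+09 for the woodworking router, i.e. 90.64 dB.
Required insertion loss = 101.5 − 90.64 = 10.86 dB.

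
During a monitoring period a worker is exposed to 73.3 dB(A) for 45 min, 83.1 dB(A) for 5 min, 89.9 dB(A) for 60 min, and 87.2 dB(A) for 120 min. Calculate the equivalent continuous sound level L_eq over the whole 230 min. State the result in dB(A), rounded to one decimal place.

The energy average is taken in the linear domain: L_eq = 10·log₁₀[(Σ tᵢ·10^(Lᵢ/10))/T], T = 230 min.
Σ tᵢ·10^(Lᵢ/10) = 45·10^(73.3/10) + 5·10^(83.1/10) + 60·10^(89.9/10) + 120·10^(87.2/10) = 1.236e+11.
L_eq = 10·log₁₀(1.236e+11/230) = 87.30 dB(A).

87.3 dB(A)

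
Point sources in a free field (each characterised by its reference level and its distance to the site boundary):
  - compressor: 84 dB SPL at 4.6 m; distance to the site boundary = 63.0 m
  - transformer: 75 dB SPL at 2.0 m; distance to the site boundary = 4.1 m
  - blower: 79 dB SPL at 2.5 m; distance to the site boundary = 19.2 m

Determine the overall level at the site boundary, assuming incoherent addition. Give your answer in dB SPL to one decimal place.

70.1 dB SPL

Propagate each source to the receiver with L = L_ref − 20·log₁₀(r/r_ref), then add intensities.
compressor: 84 − 20·log₁₀(63.0/4.6) = 84 − 22.73 = 61.27 dB SPL.
transformer: 75 − 20·log₁₀(4.1/2.0) = 75 − 6.24 = 68.76 dB SPL.
blower: 79 − 20·log₁₀(19.2/2.5) = 79 − 17.71 = 61.29 dB SPL.
Σ 10^(L/10) = 1.021e+07 → L_total = 10·log₁₀(1.021e+07) = 70.09 dB SPL.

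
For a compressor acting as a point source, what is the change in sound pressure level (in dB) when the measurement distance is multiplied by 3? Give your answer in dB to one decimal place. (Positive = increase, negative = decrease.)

-9.5 dB

With spherical spreading the level changes by −20·log₁₀(r₂/r₁).
ΔL = −20·log₁₀(3) = -9.54 dB.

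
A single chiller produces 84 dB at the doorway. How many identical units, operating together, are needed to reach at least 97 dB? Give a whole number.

Need L₁ + 10·log₁₀ N ≥ 97, i.e. log₁₀ N ≥ 1.30.
N ≥ 10^(13.0/10) = 19.953, so N = 20.

20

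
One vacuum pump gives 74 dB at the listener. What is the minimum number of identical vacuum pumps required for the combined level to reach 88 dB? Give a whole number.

N identical sources give L₁ + 10·log₁₀ N, so require 10·log₁₀ N ≥ 88 − 74 = 14.0 dB.
N ≥ 10^(14.0/10) = 25.119, so N = 26.

26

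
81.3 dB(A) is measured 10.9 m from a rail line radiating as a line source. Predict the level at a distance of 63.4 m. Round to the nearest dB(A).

74 dB(A)

Line-source attenuation: ΔL = 10·log₁₀(r₂/r₁) = 10·log₁₀(63.4/10.9) = 7.647 dB.
L₂ = 81.3 − 10·log₁₀(63.4/10.9) = 81.3 − 7.647 = 73.65 dB(A).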